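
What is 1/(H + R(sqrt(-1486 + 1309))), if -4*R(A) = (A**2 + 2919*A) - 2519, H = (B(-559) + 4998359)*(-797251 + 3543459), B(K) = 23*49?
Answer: 219674055196192/3016043157896225591233845601 + 11676*I*sqrt(177)/3016043157896225591233845601 ≈ 7.2835e-14 + 5.1504e-23*I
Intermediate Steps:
B(K) = 1127
H = 13729628449088 (H = (1127 + 4998359)*(-797251 + 3543459) = 4999486*2746208 = 13729628449088)
R(A) = 2519/4 - 2919*A/4 - A**2/4 (R(A) = -((A**2 + 2919*A) - 2519)/4 = -(-2519 + A**2 + 2919*A)/4 = 2519/4 - 2919*A/4 - A**2/4)
1/(H + R(sqrt(-1486 + 1309))) = 1/(13729628449088 + (2519/4 - 2919*sqrt(-1486 + 1309)/4 - (sqrt(-1486 + 1309))**2/4)) = 1/(13729628449088 + (2519/4 - 2919*I*sqrt(177)/4 - (sqrt(-177))**2/4)) = 1/(13729628449088 + (2519/4 - 2919*I*sqrt(177)/4 - (I*sqrt(177))**2/4)) = 1/(13729628449088 + (2519/4 - 2919*I*sqrt(177)/4 - 1/4*(-177))) = 1/(13729628449088 + (2519/4 - 2919*I*sqrt(177)/4 + 177/4)) = 1/(13729628449088 + (674 - 2919*I*sqrt(177)/4)) = 1/(13729628449762 - 2919*I*sqrt(177)/4)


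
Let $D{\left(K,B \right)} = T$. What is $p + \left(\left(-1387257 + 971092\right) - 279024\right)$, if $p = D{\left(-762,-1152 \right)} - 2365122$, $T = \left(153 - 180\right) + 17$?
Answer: $-3060321$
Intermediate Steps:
$T = -10$ ($T = \left(153 - 180\right) + 17 = -27 + 17 = -10$)
$D{\left(K,B \right)} = -10$
$p = -2365132$ ($p = -10 - 2365122 = -2365132$)
$p + \left(\left(-1387257 + 971092\right) - 279024\right) = -2365132 + \left(\left(-1387257 + 971092\right) - 279024\right) = -2365132 - 695189 = -3060321$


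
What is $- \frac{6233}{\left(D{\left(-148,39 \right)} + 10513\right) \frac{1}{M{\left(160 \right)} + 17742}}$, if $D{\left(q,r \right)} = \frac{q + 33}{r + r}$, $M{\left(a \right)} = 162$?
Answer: $- \frac{8704459296}{819899} \approx -10617.0$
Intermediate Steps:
$D{\left(q,r \right)} = \frac{33 + q}{2 r}$
$- \frac{6233}{\left(D{\left(-148,39 \right)} + 10513\right) \frac{1}{M{\left(160 \right)} + 17742}} = - \frac{6233}{\left(\frac{33 - 148}{2 \cdot 39} + 10513\right) \frac{1}{162 + 17742}} = - \frac{6233}{\left(\frac{1}{2} \cdot \frac{1}{39} \left(-115\right) + 10513\right) \frac{1}{17904}} = - \frac{6233}{\left(- \frac{115}{78} + 10513\right) \frac{1}{17904}} = - \frac{6233}{\frac{819899}{78} \cdot \frac{1}{17904}} = - \frac{6233}{\frac{819899}{1396512}} = \left(-6233\right) \frac{1396512}{819899} = - \frac{8704459296}{819899}$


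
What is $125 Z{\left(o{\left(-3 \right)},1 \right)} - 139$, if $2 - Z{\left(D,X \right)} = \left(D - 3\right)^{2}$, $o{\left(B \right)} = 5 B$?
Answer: $-40389$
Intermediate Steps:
$Z{\left(D,X \right)} = 2 - \left(-3 + D\right)^{2}$ ($Z{\left(D,X \right)} = 2 - \left(D - 3\right)^{2} = 2 - \left(-3 + D\right)^{2}$)
$125 Z{\left(o{\left(-3 \right)},1 \right)} - 139 = 125 \left(2 - \left(-3 + 5 \left(-3\right)\right)^{2}\right) - 139 = 125 \left(2 - \left(-3 - 15\right)^{2}\right) - 139 = 125 \left(2 - \left(-18\right)^{2}\right) - 139 = 125 \left(2 - 324\right) - 139 = 125 \left(-322\right) - 139 = -40250 - 139 = -40389$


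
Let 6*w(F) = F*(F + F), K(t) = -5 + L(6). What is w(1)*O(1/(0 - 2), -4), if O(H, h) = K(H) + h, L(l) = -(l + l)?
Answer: -7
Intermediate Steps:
L(l) = -2*l
K(t) = -17 (K(t) = -5 - 2*6 = -5 - 12 = -17)
w(F) = F²/3 (w(F) = (F*(F + F))/6 = (F*(2*F))/6 = (2*F²)/6 = F²/3)
O(H, h) = -17 + h
w(1)*O(1/(0 - 2), -4) = ((⅓)*1²)*(-17 - 4) = ((⅓)*1)*(-21) = (⅓)*(-21) = -7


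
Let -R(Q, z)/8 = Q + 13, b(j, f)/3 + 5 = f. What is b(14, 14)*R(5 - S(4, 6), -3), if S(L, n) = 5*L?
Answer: 432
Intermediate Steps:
b(j, f) = -15 + 3*f
R(Q, z) = -104 - 8*Q (R(Q, z) = -8*(Q + 13) = -8*(13 + Q) = -104 - 8*Q)
b(14, 14)*R(5 - S(4, 6), -3) = (-15 + 3*14)*(-104 - 8*(5 - 5*4)) = (-15 + 42)*(-104 - 8*(5 - 1*20)) = 27*(-104 - 8*(5 - 20)) = 27*(-104 - 8*(-15)) = 27*(-104 + 120) = 27*16 = 432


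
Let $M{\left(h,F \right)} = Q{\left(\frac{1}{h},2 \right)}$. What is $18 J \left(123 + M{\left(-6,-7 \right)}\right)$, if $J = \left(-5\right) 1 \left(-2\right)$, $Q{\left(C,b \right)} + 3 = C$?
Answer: $21570$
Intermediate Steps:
$Q{\left(C,b \right)} = -3 + C$
$M{\left(h,F \right)} = -3 + \frac{1}{h}$
$J = 10$ ($J = \left(-5\right) \left(-2\right) = 10$)
$18 J \left(123 + M{\left(-6,-7 \right)}\right) = 18 \cdot 10 \left(123 - \left(3 - \frac{1}{-6}\right)\right) = 180 \left(123 - \frac{19}{6}\right) = 180 \cdot \frac{719}{6} = 21570$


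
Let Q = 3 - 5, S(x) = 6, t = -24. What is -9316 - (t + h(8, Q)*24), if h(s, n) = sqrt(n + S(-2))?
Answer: -9340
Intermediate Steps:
Q = -2
h(s, n) = sqrt(6 + n) (h(s, n) = sqrt(n + 6) = sqrt(6 + n))
-9316 - (t + h(8, Q)*24) = -9316 - (-24 + sqrt(6 - 2)*24) = -9316 - (-24 + sqrt(4)*24) = -9316 - (-24 + 2*24) = -9316 - (-24 + 48) = -9316 - 1*24 = -9316 - 24 = -9340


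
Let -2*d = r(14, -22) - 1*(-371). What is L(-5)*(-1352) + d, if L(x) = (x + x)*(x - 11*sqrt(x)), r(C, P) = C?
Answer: -135585/2 - 148720*I*sqrt(5) ≈ -67793.0 - 3.3255e+5*I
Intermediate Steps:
L(x) = 2*x*(x - 11*sqrt(x)) (L(x) = (2*x)*(x - 11*sqrt(x)) = 2*x*(x - 11*sqrt(x)))
d = -385/2 (d = -(14 - 1*(-371))/2 = -(14 + 371)/2 = -1/2*385 = -385/2 ≈ -192.50)
L(-5)*(-1352) + d = (-(-110)*I*sqrt(5) + 2*(-5)**2)*(-1352) - 385/2 = (-(-110)*I*sqrt(5) + 2*25)*(-1352) - 385/2 = (110*I*sqrt(5) + 50)*(-1352) - 385/2 = (50 + 110*I*sqrt(5))*(-1352) - 385/2 = (-67600 - 148720*I*sqrt(5)) - 385/2 = -135585/2 - 148720*I*sqrt(5)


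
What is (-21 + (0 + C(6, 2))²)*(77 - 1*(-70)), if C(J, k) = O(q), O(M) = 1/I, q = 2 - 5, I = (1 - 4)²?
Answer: -83300/27 ≈ -3085.2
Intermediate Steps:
I = 9 (I = (-3)² = 9)
q = -3
O(M) = ⅑ (O(M) = 1/9 = ⅑)
C(J, k) = ⅑
(-21 + (0 + C(6, 2))²)*(77 - 1*(-70)) = (-21 + (0 + ⅑)²)*(77 - 1*(-70)) = (-21 + (⅑)²)*(77 + 70) = (-21 + 1/81)*147 = -1700/81*147 = -83300/27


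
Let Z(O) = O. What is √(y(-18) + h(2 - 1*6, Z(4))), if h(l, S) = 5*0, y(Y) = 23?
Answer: √23 ≈ 4.7958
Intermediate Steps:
h(l, S) = 0
√(y(-18) + h(2 - 1*6, Z(4))) = √(23 + 0) = √23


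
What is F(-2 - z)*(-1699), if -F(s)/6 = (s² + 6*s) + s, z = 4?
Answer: -61164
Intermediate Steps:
F(s) = -42*s - 6*s² (F(s) = -6*((s² + 6*s) + s) = -6*(s² + 7*s) = -42*s - 6*s²)
F(-2 - z)*(-1699) = -6*(-2 - 1*4)*(7 + (-2 - 1*4))*(-1699) = -6*(-2 - 4)*(7 + (-2 - 4))*(-1699) = -6*(-6)*(7 - 6)*(-1699) = -6*(-6)*1*(-1699) = 36*(-1699) = -61164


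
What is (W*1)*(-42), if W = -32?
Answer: 1344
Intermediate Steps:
(W*1)*(-42) = -32*1*(-42) = -32*(-42) = 1344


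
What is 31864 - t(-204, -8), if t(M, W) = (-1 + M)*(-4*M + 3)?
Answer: 199759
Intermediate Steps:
t(M, W) = (-1 + M)*(3 - 4*M)
31864 - t(-204, -8) = 31864 - (-3 - 4*(-204)**2 + 7*(-204)) = 31864 - (-3 - 4*41616 - 1428) = 31864 - (-3 - 166464 - 1428) = 31864 - 1*(-167895) = 31864 + 167895 = 199759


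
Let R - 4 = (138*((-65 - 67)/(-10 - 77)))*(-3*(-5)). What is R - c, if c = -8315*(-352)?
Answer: -84788324/29 ≈ -2.9237e+6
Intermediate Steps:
R = 91196/29 (R = 4 + (138*((-65 - 67)/(-10 - 77)))*(-3*(-5)) = 4 + (138*(-132/(-87)))*15 = 4 + (138*(-132*(-1/87)))*15 = 4 + (138*(44/29))*15 = 4 + (6072/29)*15 = 4 + 91080/29 = 91196/29 ≈ 3144.7)
c = 2926880
R - c = 91196/29 - 1*2926880 = 91196/29 - 2926880 = -84788324/29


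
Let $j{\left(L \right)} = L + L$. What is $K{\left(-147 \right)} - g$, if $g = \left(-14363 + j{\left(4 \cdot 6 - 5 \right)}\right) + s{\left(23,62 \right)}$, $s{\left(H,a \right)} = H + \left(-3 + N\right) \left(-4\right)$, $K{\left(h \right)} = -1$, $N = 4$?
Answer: $14305$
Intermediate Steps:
$s{\left(H,a \right)} = -4 + H$ ($s{\left(H,a \right)} = H + \left(-3 + 4\right) \left(-4\right) = H + 1 \left(-4\right) = H - 4 = -4 + H$)
$j{\left(L \right)} = 2 L$
$g = -14306$ ($g = \left(-14363 + 2 \left(4 \cdot 6 - 5\right)\right) + \left(-4 + 23\right) = \left(-14363 + 2 \left(24 - 5\right)\right) + 19 = \left(-14363 + 2 \cdot 19\right) + 19 = \left(-14363 + 38\right) + 19 = -14325 + 19 = -14306$)
$K{\left(-147 \right)} - g = -1 - -14306 = -1 + 14306 = 14305$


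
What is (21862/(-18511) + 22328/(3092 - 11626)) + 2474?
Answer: 195112503180/78986437 ≈ 2470.2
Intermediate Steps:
(21862/(-18511) + 22328/(3092 - 11626)) + 2474 = (21862*(-1/18511) + 22328/(-8534)) + 2474 = (-21862/18511 + 22328*(-1/8534)) + 2474 = (-21862/18511 - 11164/4267) + 2474 = -299941958/78986437 + 2474 = 195112503180/78986437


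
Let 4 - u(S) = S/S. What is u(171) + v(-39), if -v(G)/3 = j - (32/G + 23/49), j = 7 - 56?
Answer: 94879/637 ≈ 148.95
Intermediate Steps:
u(S) = 3 (u(S) = 4 - S/S = 4 - 1*1 = 4 - 1 = 3)
j = -49
v(G) = 7272/49 + 96/G (v(G) = -3*(-49 - (32/G + 23/49)) = -3*(-49 - (23/49 + 32/G)) = -3*(-49 + (-23/49 - 32/G)) = -3*(-2424/49 - 32/G) = 7272/49 + 96/G)
u(171) + v(-39) = 3 + (7272/49 + 96/(-39)) = 3 + (7272/49 + 96*(-1/39)) = 3 + (7272/49 - 32/13) = 3 + 92968/637 = 94879/637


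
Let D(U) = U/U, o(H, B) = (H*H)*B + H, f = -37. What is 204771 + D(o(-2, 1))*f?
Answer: 204734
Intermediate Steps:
o(H, B) = H + B*H² (o(H, B) = H²*B + H = B*H² + H = H + B*H²)
D(U) = 1
204771 + D(o(-2, 1))*f = 204771 + 1*(-37) = 204771 - 37 = 204734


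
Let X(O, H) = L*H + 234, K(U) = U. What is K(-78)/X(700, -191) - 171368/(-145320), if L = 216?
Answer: 16299058/13799345 ≈ 1.1811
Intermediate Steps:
X(O, H) = 234 + 216*H (X(O, H) = 216*H + 234 = 234 + 216*H)
K(-78)/X(700, -191) - 171368/(-145320) = -78/(234 + 216*(-191)) - 171368/(-145320) = -78/(234 - 41256) - 171368*(-1/145320) = -78/(-41022) + 21421/18165 = -78*(-1/41022) + 21421/18165 = 13/6837 + 21421/18165 = 16299058/13799345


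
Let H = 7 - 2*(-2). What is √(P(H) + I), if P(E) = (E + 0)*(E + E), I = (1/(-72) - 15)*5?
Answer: √24038/12 ≈ 12.920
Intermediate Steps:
I = -5405/72 (I = (-1/72 - 15)*5 = -1081/72*5 = -5405/72 ≈ -75.069)
H = 11 (H = 7 + 4 = 11)
P(E) = 2*E² (P(E) = E*(2*E) = 2*E²)
√(P(H) + I) = √(2*11² - 5405/72) = √(2*121 - 5405/72) = √(242 - 5405/72) = √(12019/72) = √24038/12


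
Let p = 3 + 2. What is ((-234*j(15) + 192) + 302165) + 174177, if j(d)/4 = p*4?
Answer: 457814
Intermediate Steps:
p = 5
j(d) = 80 (j(d) = 4*(5*4) = 4*20 = 80)
((-234*j(15) + 192) + 302165) + 174177 = ((-234*80 + 192) + 302165) + 174177 = ((-18720 + 192) + 302165) + 174177 = (-18528 + 302165) + 174177 = 283637 + 174177 = 457814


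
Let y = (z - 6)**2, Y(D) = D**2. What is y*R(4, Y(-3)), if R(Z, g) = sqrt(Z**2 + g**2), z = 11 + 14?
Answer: 361*sqrt(97) ≈ 3555.4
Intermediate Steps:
z = 25
y = 361 (y = (25 - 6)**2 = 19**2 = 361)
y*R(4, Y(-3)) = 361*sqrt(4**2 + ((-3)**2)**2) = 361*sqrt(16 + 9**2) = 361*sqrt(16 + 81) = 361*sqrt(97)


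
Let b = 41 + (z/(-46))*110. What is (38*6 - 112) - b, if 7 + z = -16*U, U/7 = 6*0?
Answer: 1340/23 ≈ 58.261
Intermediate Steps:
U = 0 (U = 7*(6*0) = 7*0 = 0)
z = -7 (z = -7 - 16*0 = -7 + 0 = -7)
b = 1328/23 (b = 41 - 7/(-46)*110 = 41 - 7*(-1/46)*110 = 41 + (7/46)*110 = 41 + 385/23 = 1328/23 ≈ 57.739)
(38*6 - 112) - b = (38*6 - 112) - 1*1328/23 = (228 - 112) - 1328/23 = 116 - 1328/23 = 1340/23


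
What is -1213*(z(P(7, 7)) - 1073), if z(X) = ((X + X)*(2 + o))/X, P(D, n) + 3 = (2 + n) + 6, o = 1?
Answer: 1294271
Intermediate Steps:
P(D, n) = 5 + n (P(D, n) = -3 + ((2 + n) + 6) = -3 + (8 + n) = 5 + n)
z(X) = 6 (z(X) = ((X + X)*(2 + 1))/X = ((2*X)*3)/X = (6*X)/X = 6)
-1213*(z(P(7, 7)) - 1073) = -1213*(6 - 1073) = -1213*(-1067) = 1294271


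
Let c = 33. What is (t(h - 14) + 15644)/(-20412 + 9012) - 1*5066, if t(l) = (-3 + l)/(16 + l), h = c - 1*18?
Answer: -491028373/96900 ≈ -5067.4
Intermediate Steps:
h = 15 (h = 33 - 1*18 = 33 - 18 = 15)
t(l) = (-3 + l)/(16 + l)
(t(h - 14) + 15644)/(-20412 + 9012) - 1*5066 = ((-3 + (15 - 14))/(16 + (15 - 14)) + 15644)/(-20412 + 9012) - 1*5066 = ((-3 + 1)/(16 + 1) + 15644)/(-11400) - 5066 = (-2/17 + 15644)*(-1/11400) - 5066 = (265946/17)*(-1/11400) - 5066 = -132973/96900 - 5066 = -491028373/96900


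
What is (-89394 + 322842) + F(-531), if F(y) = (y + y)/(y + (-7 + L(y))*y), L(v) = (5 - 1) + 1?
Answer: 233446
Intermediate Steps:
L(v) = 5 (L(v) = 4 + 1 = 5)
F(y) = -2 (F(y) = (y + y)/(y + (-7 + 5)*y) = (2*y)/(y - 2*y) = (2*y)/((-y)) = (2*y)*(-1/y) = -2)
(-89394 + 322842) + F(-531) = (-89394 + 322842) - 2 = 233448 - 2 = 233446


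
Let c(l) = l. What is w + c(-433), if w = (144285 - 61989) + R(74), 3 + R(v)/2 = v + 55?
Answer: 82115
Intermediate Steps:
R(v) = 104 + 2*v (R(v) = -6 + 2*(v + 55) = -6 + 2*(55 + v) = -6 + (110 + 2*v) = 104 + 2*v)
w = 82548 (w = (144285 - 61989) + (104 + 2*74) = 82296 + (104 + 148) = 82296 + 252 = 82548)
w + c(-433) = 82548 - 433 = 82115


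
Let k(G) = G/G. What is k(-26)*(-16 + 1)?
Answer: -15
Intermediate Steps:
k(G) = 1
k(-26)*(-16 + 1) = 1*(-16 + 1) = 1*(-15) = -15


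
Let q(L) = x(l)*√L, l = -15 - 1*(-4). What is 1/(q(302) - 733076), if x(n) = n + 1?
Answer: -183269/134350097894 + 5*√302/268700195788 ≈ -1.3638e-6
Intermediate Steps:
l = -11 (l = -15 + 4 = -11)
x(n) = 1 + n
q(L) = -10*√L (q(L) = (1 - 11)*√L = -10*√L)
1/(q(302) - 733076) = 1/(-10*√302 - 733076) = 1/(-733076 - 10*√302)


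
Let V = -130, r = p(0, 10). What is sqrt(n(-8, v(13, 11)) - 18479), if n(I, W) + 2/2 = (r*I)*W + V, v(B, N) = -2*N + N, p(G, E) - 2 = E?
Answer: I*sqrt(17554) ≈ 132.49*I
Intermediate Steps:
p(G, E) = 2 + E
r = 12 (r = 2 + 10 = 12)
v(B, N) = -N
n(I, W) = -131 + 12*I*W (n(I, W) = -1 + ((12*I)*W - 130) = -1 + (12*I*W - 130) = -1 + (-130 + 12*I*W) = -131 + 12*I*W)
sqrt(n(-8, v(13, 11)) - 18479) = sqrt((-131 + 12*(-8)*(-1*11)) - 18479) = sqrt((-131 + 12*(-8)*(-11)) - 18479) = sqrt((-131 + 1056) - 18479) = sqrt(925 - 18479) = sqrt(-17554) = I*sqrt(17554)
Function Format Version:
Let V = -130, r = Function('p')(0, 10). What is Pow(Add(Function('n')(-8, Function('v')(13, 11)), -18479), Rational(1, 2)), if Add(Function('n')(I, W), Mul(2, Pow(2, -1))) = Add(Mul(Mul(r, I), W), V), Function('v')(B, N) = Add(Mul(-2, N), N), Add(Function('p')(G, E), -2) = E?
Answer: Mul(I, Pow(17554, Rational(1, 2))) ≈ Mul(132.49, I)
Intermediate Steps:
Function('p')(G, E) = Add(2, E)
r = 12 (r = Add(2, 10) = 12)
Function('v')(B, N) = Mul(-1, N)
Function('n')(I, W) = Add(-131, Mul(12, I, W)) (Function('n')(I, W) = Add(-1, Add(Mul(Mul(12, I), W), -130)) = Add(-1, Add(Mul(12, I, W), -130)) = Add(-1, Add(-130, Mul(12, I, W))) = Add(-131, Mul(12, I, W)))
Pow(Add(Function('n')(-8, Function('v')(13, 11)), -18479), Rational(1, 2)) = Pow(Add(Add(-131, Mul(12, -8, Mul(-1, 11))), -18479), Rational(1, 2)) = Pow(Add(Add(-131, Mul(12, -8, -11)), -18479), Rational(1, 2)) = Pow(Add(Add(-131, 1056), -18479), Rational(1, 2)) = Pow(Add(925, -18479), Rational(1, 2)) = Pow(-17554, Rational(1, 2)) = Mul(I, Pow(17554, Rational(1, 2)))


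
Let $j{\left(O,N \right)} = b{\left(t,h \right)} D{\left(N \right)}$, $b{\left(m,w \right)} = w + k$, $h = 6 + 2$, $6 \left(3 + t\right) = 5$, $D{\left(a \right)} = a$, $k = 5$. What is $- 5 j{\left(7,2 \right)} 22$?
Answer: $-2860$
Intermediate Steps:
$t = - \frac{13}{6}$ ($t = -3 + \frac{1}{6} \cdot 5 = -3 + \frac{5}{6} = - \frac{13}{6} \approx -2.1667$)
$h = 8$
$b{\left(m,w \right)} = 5 + w$ ($b{\left(m,w \right)} = w + 5 = 5 + w$)
$j{\left(O,N \right)} = 13 N$ ($j{\left(O,N \right)} = \left(5 + 8\right) N = 13 N$)
$- 5 j{\left(7,2 \right)} 22 = - 5 \cdot 13 \cdot 2 \cdot 22 = \left(-5\right) 26 \cdot 22 = \left(-130\right) 22 = -2860$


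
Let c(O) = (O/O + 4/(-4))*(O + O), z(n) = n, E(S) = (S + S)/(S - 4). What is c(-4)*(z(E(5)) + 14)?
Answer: 0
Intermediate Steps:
E(S) = 2*S/(-4 + S) (E(S) = (2*S)/(-4 + S) = 2*S/(-4 + S))
c(O) = 0 (c(O) = (1 + 4*(-¼))*(2*O) = (1 - 1)*(2*O) = 0*(2*O) = 0)
c(-4)*(z(E(5)) + 14) = 0*(2*5/(-4 + 5) + 14) = 0*(2*5/1 + 14) = 0*(2*5*1 + 14) = 0*(10 + 14) = 0*24 = 0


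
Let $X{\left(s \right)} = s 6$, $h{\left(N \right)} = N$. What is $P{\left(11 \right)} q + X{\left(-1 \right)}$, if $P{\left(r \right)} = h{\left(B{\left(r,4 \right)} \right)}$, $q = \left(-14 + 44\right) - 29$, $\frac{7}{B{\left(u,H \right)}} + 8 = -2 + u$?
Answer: $1$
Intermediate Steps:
$B{\left(u,H \right)} = \frac{7}{-10 + u}$ ($B{\left(u,H \right)} = \frac{7}{-8 + \left(-2 + u\right)} = \frac{7}{-10 + u}$)
$X{\left(s \right)} = 6 s$
$q = 1$ ($q = 30 - 29 = 1$)
$P{\left(r \right)} = \frac{7}{-10 + r}$
$P{\left(11 \right)} q + X{\left(-1 \right)} = \frac{7}{-10 + 11} \cdot 1 + 6 \left(-1\right) = \frac{7}{1} \cdot 1 - 6 = 7 \cdot 1 \cdot 1 - 6 = 7 \cdot 1 - 6 = 7 - 6 = 1$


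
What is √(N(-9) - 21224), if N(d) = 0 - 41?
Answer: I*√21265 ≈ 145.83*I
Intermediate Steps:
N(d) = -41
√(N(-9) - 21224) = √(-41 - 21224) = √(-21265) = I*√21265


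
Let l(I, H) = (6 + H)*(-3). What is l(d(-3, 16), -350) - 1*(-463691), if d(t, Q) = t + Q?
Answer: 464723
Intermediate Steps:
d(t, Q) = Q + t
l(I, H) = -18 - 3*H
l(d(-3, 16), -350) - 1*(-463691) = (-18 - 3*(-350)) - 1*(-463691) = (-18 + 1050) + 463691 = 1032 + 463691 = 464723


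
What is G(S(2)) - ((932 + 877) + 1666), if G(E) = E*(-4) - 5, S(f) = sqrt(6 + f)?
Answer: -3480 - 8*sqrt(2) ≈ -3491.3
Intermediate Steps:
G(E) = -5 - 4*E (G(E) = -4*E - 5 = -5 - 4*E)
G(S(2)) - ((932 + 877) + 1666) = (-5 - 4*sqrt(6 + 2)) - ((932 + 877) + 1666) = (-5 - 8*sqrt(2)) - (1809 + 1666) = (-5 - 8*sqrt(2)) - 1*3475 = (-5 - 8*sqrt(2)) - 3475 = -3480 - 8*sqrt(2)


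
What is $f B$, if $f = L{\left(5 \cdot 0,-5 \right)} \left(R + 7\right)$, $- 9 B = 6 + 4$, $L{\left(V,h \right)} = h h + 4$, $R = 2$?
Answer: $-290$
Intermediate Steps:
$L{\left(V,h \right)} = 4 + h^{2}$ ($L{\left(V,h \right)} = h^{2} + 4 = 4 + h^{2}$)
$B = - \frac{10}{9}$ ($B = - \frac{6 + 4}{9} = \left(- \frac{1}{9}\right) 10 = - \frac{10}{9} \approx -1.1111$)
$f = 261$ ($f = \left(4 + \left(-5\right)^{2}\right) \left(2 + 7\right) = \left(4 + 25\right) 9 = 29 \cdot 9 = 261$)
$f B = 261 \left(- \frac{10}{9}\right) = -290$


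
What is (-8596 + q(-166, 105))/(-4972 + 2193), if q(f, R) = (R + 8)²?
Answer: -4173/2779 ≈ -1.5016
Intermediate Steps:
q(f, R) = (8 + R)²
(-8596 + q(-166, 105))/(-4972 + 2193) = (-8596 + (8 + 105)²)/(-4972 + 2193) = (-8596 + 113²)/(-2779) = (-8596 + 12769)*(-1/2779) = 4173*(-1/2779) = -4173/2779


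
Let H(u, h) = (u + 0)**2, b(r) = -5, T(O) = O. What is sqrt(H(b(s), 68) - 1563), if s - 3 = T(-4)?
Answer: I*sqrt(1538) ≈ 39.217*I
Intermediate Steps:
s = -1 (s = 3 - 4 = -1)
H(u, h) = u**2
sqrt(H(b(s), 68) - 1563) = sqrt((-5)**2 - 1563) = sqrt(25 - 1563) = sqrt(-1538) = I*sqrt(1538)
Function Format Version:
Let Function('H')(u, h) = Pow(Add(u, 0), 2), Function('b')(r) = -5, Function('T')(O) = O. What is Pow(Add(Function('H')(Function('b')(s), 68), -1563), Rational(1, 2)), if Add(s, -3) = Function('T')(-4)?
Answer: Mul(I, Pow(1538, Rational(1, 2))) ≈ Mul(39.217, I)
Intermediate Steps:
s = -1 (s = Add(3, -4) = -1)
Function('H')(u, h) = Pow(u, 2)
Pow(Add(Function('H')(Function('b')(s), 68), -1563), Rational(1, 2)) = Pow(Add(Pow(-5, 2), -1563), Rational(1, 2)) = Pow(Add(25, -1563), Rational(1, 2)) = Pow(-1538, Rational(1, 2)) = Mul(I, Pow(1538, Rational(1, 2)))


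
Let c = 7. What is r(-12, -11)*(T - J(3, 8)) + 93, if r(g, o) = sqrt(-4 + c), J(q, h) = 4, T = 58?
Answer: 93 + 54*sqrt(3) ≈ 186.53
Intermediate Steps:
r(g, o) = sqrt(3) (r(g, o) = sqrt(-4 + 7) = sqrt(3))
r(-12, -11)*(T - J(3, 8)) + 93 = sqrt(3)*(58 - 1*4) + 93 = sqrt(3)*(58 - 4) + 93 = sqrt(3)*54 + 93 = 54*sqrt(3) + 93 = 93 + 54*sqrt(3)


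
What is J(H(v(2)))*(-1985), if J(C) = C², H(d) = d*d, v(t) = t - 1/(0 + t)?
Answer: -160785/16 ≈ -10049.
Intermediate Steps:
v(t) = t - 1/t
H(d) = d²
J(H(v(2)))*(-1985) = ((2 - 1/2)²)²*(-1985) = ((2 - 1*½)²)²*(-1985) = ((2 - ½)²)²*(-1985) = ((3/2)²)²*(-1985) = (9/4)²*(-1985) = (81/16)*(-1985) = -160785/16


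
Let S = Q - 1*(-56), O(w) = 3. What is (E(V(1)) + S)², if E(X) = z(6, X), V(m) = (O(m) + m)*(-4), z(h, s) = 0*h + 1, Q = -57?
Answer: 0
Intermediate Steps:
z(h, s) = 1 (z(h, s) = 0 + 1 = 1)
V(m) = -12 - 4*m (V(m) = (3 + m)*(-4) = -12 - 4*m)
E(X) = 1
S = -1 (S = -57 - 1*(-56) = -57 + 56 = -1)
(E(V(1)) + S)² = (1 - 1)² = 0² = 0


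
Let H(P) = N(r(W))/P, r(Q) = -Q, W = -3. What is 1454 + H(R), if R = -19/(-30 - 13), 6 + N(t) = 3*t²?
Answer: 28529/19 ≈ 1501.5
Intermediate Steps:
N(t) = -6 + 3*t²
R = 19/43 (R = -19/(-43) = -19*(-1/43) = 19/43 ≈ 0.44186)
H(P) = 21/P (H(P) = (-6 + 3*(-1*(-3))²)/P = (-6 + 3*3²)/P = (-6 + 3*9)/P = (-6 + 27)/P = 21/P)
1454 + H(R) = 1454 + 21/(19/43) = 1454 + 21*(43/19) = 1454 + 903/19 = 28529/19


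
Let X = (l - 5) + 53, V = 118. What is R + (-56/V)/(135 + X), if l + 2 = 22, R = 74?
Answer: 126610/1711 ≈ 73.998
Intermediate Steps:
l = 20 (l = -2 + 22 = 20)
X = 68 (X = (20 - 5) + 53 = 15 + 53 = 68)
R + (-56/V)/(135 + X) = 74 + (-56/118)/(135 + 68) = 74 - 56*1/118/203 = 74 - 28/59*1/203 = 74 - 4/1711 = 126610/1711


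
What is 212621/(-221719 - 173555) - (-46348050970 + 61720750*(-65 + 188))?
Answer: 15319396747436659/395274 ≈ 3.8756e+10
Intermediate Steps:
212621/(-221719 - 173555) - (-46348050970 + 61720750*(-65 + 188)) = 212621/(-395274) - 352690/(1/(175*123 - 131413)) = 212621*(-1/395274) - 352690/(1/(21525 - 131413)) = -212621/395274 - 352690/(1/(-109888)) = -212621/395274 - 352690/(-1/109888) = -212621/395274 - 352690*(-109888) = -212621/395274 + 38756398720 = 15319396747436659/395274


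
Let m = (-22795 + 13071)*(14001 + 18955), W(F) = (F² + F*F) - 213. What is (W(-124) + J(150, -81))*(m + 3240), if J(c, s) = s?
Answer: -9760598214032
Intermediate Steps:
W(F) = -213 + 2*F² (W(F) = (F² + F²) - 213 = 2*F² - 213 = -213 + 2*F²)
m = -320464144 (m = -9724*32956 = -320464144)
(W(-124) + J(150, -81))*(m + 3240) = ((-213 + 2*(-124)²) - 81)*(-320464144 + 3240) = ((-213 + 2*15376) - 81)*(-320460904) = ((-213 + 30752) - 81)*(-320460904) = (30539 - 81)*(-320460904) = 30458*(-320460904) = -9760598214032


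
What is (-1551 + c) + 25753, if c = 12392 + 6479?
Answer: 43073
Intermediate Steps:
c = 18871
(-1551 + c) + 25753 = (-1551 + 18871) + 25753 = 17320 + 25753 = 43073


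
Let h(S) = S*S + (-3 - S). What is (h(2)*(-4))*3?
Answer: 12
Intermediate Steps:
h(S) = -3 + S² - S (h(S) = S² + (-3 - S) = -3 + S² - S)
(h(2)*(-4))*3 = ((-3 + 2² - 1*2)*(-4))*3 = ((-3 + 4 - 2)*(-4))*3 = -1*(-4)*3 = 4*3 = 12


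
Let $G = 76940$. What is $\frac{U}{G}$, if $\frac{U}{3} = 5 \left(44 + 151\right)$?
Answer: $\frac{585}{15388} \approx 0.038017$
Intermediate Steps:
$U = 2925$ ($U = 3 \cdot 5 \left(44 + 151\right) = 3 \cdot 5 \cdot 195 = 3 \cdot 975 = 2925$)
$\frac{U}{G} = \frac{2925}{76940} = 2925 \cdot \frac{1}{76940} = \frac{585}{15388}$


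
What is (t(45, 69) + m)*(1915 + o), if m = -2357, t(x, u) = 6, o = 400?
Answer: -5442565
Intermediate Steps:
(t(45, 69) + m)*(1915 + o) = (6 - 2357)*(1915 + 400) = -2351*2315 = -5442565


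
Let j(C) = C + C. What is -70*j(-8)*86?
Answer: 96320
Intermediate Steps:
j(C) = 2*C
-70*j(-8)*86 = -140*(-8)*86 = -70*(-16)*86 = 1120*86 = 96320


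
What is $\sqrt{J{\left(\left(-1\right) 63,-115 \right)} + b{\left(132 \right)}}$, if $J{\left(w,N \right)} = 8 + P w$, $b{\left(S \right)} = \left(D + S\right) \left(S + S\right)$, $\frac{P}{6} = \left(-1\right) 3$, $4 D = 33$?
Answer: $2 \sqrt{9542} \approx 195.37$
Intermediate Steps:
$D = \frac{33}{4}$ ($D = \frac{1}{4} \cdot 33 = \frac{33}{4} \approx 8.25$)
$P = -18$ ($P = 6 \left(\left(-1\right) 3\right) = 6 \left(-3\right) = -18$)
$b{\left(S \right)} = 2 S \left(\frac{33}{4} + S\right)$ ($b{\left(S \right)} = \left(\frac{33}{4} + S\right) \left(S + S\right) = \left(\frac{33}{4} + S\right) 2 S = 2 S \left(\frac{33}{4} + S\right)$)
$J{\left(w,N \right)} = 8 - 18 w$
$\sqrt{J{\left(\left(-1\right) 63,-115 \right)} + b{\left(132 \right)}} = \sqrt{\left(8 - 18 \left(\left(-1\right) 63\right)\right) + \frac{1}{2} \cdot 132 \left(33 + 4 \cdot 132\right)} = \sqrt{\left(8 - -1134\right) + \frac{1}{2} \cdot 132 \left(33 + 528\right)} = \sqrt{\left(8 + 1134\right) + \frac{1}{2} \cdot 132 \cdot 561} = \sqrt{1142 + 37026} = \sqrt{38168} = 2 \sqrt{9542}$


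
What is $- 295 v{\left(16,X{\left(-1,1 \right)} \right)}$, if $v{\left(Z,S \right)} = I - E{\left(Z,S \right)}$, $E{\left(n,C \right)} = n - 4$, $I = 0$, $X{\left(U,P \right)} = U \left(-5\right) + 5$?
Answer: $3540$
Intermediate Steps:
$X{\left(U,P \right)} = 5 - 5 U$ ($X{\left(U,P \right)} = - 5 U + 5 = 5 - 5 U$)
$E{\left(n,C \right)} = -4 + n$
$v{\left(Z,S \right)} = 4 - Z$ ($v{\left(Z,S \right)} = 0 - \left(-4 + Z\right) = 4 - Z$)
$- 295 v{\left(16,X{\left(-1,1 \right)} \right)} = - 295 \left(4 - 16\right) = \left(-295\right) \left(-12\right) = 3540$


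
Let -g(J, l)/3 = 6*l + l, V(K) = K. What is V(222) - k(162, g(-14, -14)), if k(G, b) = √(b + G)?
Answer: 222 - 2*√114 ≈ 200.65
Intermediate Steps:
g(J, l) = -21*l (g(J, l) = -3*(6*l + l) = -21*l)
k(G, b) = √(G + b)
V(222) - k(162, g(-14, -14)) = 222 - √(162 - 21*(-14)) = 222 - √(162 + 294) = 222 - √456 = 222 - 2*√114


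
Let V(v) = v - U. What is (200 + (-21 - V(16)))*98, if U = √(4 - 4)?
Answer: 15974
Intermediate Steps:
U = 0 (U = √0 = 0)
V(v) = v (V(v) = v - 1*0 = v + 0 = v)
(200 + (-21 - V(16)))*98 = (200 + (-21 - 1*16))*98 = (200 + (-21 - 16))*98 = (200 - 37)*98 = 163*98 = 15974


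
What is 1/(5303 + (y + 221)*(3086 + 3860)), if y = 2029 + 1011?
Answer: 1/22656209 ≈ 4.4138e-8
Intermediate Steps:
y = 3040
1/(5303 + (y + 221)*(3086 + 3860)) = 1/(5303 + (3040 + 221)*(3086 + 3860)) = 1/(5303 + 3261*6946) = 1/(5303 + 22650906) = 1/22656209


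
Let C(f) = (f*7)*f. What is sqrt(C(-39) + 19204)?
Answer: sqrt(29851) ≈ 172.77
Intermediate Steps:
C(f) = 7*f**2 (C(f) = (7*f)*f = 7*f**2)
sqrt(C(-39) + 19204) = sqrt(7*(-39)**2 + 19204) = sqrt(7*1521 + 19204) = sqrt(10647 + 19204) = sqrt(29851)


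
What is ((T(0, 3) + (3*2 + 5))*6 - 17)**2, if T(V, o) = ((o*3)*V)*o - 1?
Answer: 1849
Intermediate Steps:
T(V, o) = -1 + 3*V*o**2 (T(V, o) = ((3*o)*V)*o - 1 = (3*V*o)*o - 1 = 3*V*o**2 - 1 = -1 + 3*V*o**2)
((T(0, 3) + (3*2 + 5))*6 - 17)**2 = (((-1 + 3*0*3**2) + (3*2 + 5))*6 - 17)**2 = (((-1 + 3*0*9) + (6 + 5))*6 - 17)**2 = (((-1 + 0) + 11)*6 - 17)**2 = ((-1 + 11)*6 - 17)**2 = (10*6 - 17)**2 = (60 - 17)**2 = 43**2 = 1849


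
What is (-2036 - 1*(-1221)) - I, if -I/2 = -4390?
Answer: -9595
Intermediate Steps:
I = 8780 (I = -2*(-4390) = 8780)
(-2036 - 1*(-1221)) - I = (-2036 - 1*(-1221)) - 1*8780 = (-2036 + 1221) - 8780 = -815 - 8780 = -9595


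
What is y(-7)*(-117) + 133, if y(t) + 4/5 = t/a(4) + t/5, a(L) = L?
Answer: 11903/20 ≈ 595.15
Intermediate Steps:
y(t) = -4/5 + 9*t/20 (y(t) = -4/5 + (t/4 + t/5) = -4/5 + 9*t/20)
y(-7)*(-117) + 133 = (-4/5 + (9/20)*(-7))*(-117) + 133 = (-4/5 - 63/20)*(-117) + 133 = -79/20*(-117) + 133 = 9243/20 + 133 = 11903/20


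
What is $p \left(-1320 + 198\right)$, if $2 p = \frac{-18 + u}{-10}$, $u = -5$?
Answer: $- \frac{12903}{10} \approx -1290.3$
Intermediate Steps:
$p = \frac{23}{20}$ ($p = \frac{\frac{1}{-10} \left(-18 - 5\right)}{2} = \frac{\left(- \frac{1}{10}\right) \left(-23\right)}{2} = \frac{1}{2} \cdot \frac{23}{10} = \frac{23}{20} \approx 1.15$)
$p \left(-1320 + 198\right) = \frac{23 \left(-1320 + 198\right)}{20} = \frac{23}{20} \left(-1122\right) = - \frac{12903}{10}$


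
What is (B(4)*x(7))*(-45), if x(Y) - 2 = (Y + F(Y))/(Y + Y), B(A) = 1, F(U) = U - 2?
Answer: -900/7 ≈ -128.57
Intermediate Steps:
F(U) = -2 + U
x(Y) = 2 + (-2 + 2*Y)/(2*Y) (x(Y) = 2 + (Y + (-2 + Y))/(Y + Y) = 2 + (-2 + 2*Y)/((2*Y)) = 2 + (-2 + 2*Y)*(1/(2*Y)) = 2 + (-2 + 2*Y)/(2*Y))
(B(4)*x(7))*(-45) = (1*(3 - 1/7))*(-45) = (1*(3 - 1*⅐))*(-45) = (1*(3 - ⅐))*(-45) = (1*(20/7))*(-45) = (20/7)*(-45) = -900/7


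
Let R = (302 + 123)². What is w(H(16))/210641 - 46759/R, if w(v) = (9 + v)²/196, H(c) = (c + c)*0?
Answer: -1930460423099/7457218002500 ≈ -0.25887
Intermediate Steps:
H(c) = 0 (H(c) = (2*c)*0 = 0)
R = 180625 (R = 425² = 180625)
w(v) = (9 + v)²/196 (w(v) = (9 + v)²*(1/196) = (9 + v)²/196)
w(H(16))/210641 - 46759/R = ((9 + 0)²/196)/210641 - 46759/180625 = ((1/196)*9²)*(1/210641) - 46759*1/180625 = ((1/196)*81)*(1/210641) - 46759/180625 = (81/196)*(1/210641) - 46759/180625 = 81/41285636 - 46759/180625 = -1930460423099/7457218002500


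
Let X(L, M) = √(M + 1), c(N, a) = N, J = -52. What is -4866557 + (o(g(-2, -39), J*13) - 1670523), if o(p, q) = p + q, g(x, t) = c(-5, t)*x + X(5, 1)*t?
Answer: -6537746 - 39*√2 ≈ -6.5378e+6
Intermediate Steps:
X(L, M) = √(1 + M)
g(x, t) = -5*x + t*√2 (g(x, t) = -5*x + √(1 + 1)*t = -5*x + √2*t = -5*x + t*√2)
-4866557 + (o(g(-2, -39), J*13) - 1670523) = -4866557 + (((-5*(-2) - 39*√2) - 52*13) - 1670523) = -4866557 + (((10 - 39*√2) - 676) - 1670523) = -4866557 + ((-666 - 39*√2) - 1670523) = -4866557 + (-1671189 - 39*√2) = -6537746 - 39*√2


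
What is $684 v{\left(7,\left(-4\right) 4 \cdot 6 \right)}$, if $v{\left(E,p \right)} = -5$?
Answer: $-3420$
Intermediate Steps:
$684 v{\left(7,\left(-4\right) 4 \cdot 6 \right)} = 684 \left(-5\right) = -3420$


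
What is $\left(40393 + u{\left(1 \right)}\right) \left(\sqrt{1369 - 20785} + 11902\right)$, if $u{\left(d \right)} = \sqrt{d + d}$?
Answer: $2 \left(5951 + i \sqrt{4854}\right) \left(40393 + \sqrt{2}\right) \approx 4.8077 \cdot 10^{8} + 5.6286 \cdot 10^{6} i$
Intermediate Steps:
$u{\left(d \right)} = \sqrt{2} \sqrt{d}$ ($u{\left(d \right)} = \sqrt{2 d} = \sqrt{2} \sqrt{d}$)
$\left(40393 + u{\left(1 \right)}\right) \left(\sqrt{1369 - 20785} + 11902\right) = \left(40393 + \sqrt{2} \sqrt{1}\right) \left(\sqrt{1369 - 20785} + 11902\right) = \left(40393 + \sqrt{2} \cdot 1\right) \left(\sqrt{-19416} + 11902\right) = \left(40393 + \sqrt{2}\right) \left(2 i \sqrt{4854} + 11902\right) = \left(40393 + \sqrt{2}\right) \left(11902 + 2 i \sqrt{4854}\right) = \left(11902 + 2 i \sqrt{4854}\right) \left(40393 + \sqrt{2}\right)$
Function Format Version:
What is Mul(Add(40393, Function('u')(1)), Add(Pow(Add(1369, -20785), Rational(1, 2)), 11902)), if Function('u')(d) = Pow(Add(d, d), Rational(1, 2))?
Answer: Mul(2, Add(5951, Mul(I, Pow(4854, Rational(1, 2)))), Add(40393, Pow(2, Rational(1, 2)))) ≈ Add(4.8077e+8, Mul(5.6286e+6, I))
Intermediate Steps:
Function('u')(d) = Mul(Pow(2, Rational(1, 2)), Pow(d, Rational(1, 2))) (Function('u')(d) = Pow(Mul(2, d), Rational(1, 2)) = Mul(Pow(2, Rational(1, 2)), Pow(d, Rational(1, 2))))
Mul(Add(40393, Function('u')(1)), Add(Pow(Add(1369, -20785), Rational(1, 2)), 11902)) = Mul(Add(40393, Mul(Pow(2, Rational(1, 2)), Pow(1, Rational(1, 2)))), Add(Pow(Add(1369, -20785), Rational(1, 2)), 11902)) = Mul(Add(40393, Mul(Pow(2, Rational(1, 2)), 1)), Add(Pow(-19416, Rational(1, 2)), 11902)) = Mul(Add(40393, Pow(2, Rational(1, 2))), Add(Mul(2, I, Pow(4854, Rational(1, 2))), 11902)) = Mul(Add(40393, Pow(2, Rational(1, 2))), Add(11902, Mul(2, I, Pow(4854, Rational(1, 2))))) = Mul(Add(11902, Mul(2, I, Pow(4854, Rational(1, 2)))), Add(40393, Pow(2, Rational(1, 2))))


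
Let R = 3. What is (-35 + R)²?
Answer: 1024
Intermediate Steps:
(-35 + R)² = (-35 + 3)² = (-32)² = 1024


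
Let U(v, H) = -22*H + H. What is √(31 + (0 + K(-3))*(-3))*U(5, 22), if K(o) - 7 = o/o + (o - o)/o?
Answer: -462*√7 ≈ -1222.3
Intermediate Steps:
K(o) = 8 (K(o) = 7 + (o/o + (o - o)/o) = 7 + (1 + 0/o) = 7 + (1 + 0) = 7 + 1 = 8)
U(v, H) = -21*H
√(31 + (0 + K(-3))*(-3))*U(5, 22) = √(31 + (0 + 8)*(-3))*(-21*22) = √(31 + 8*(-3))*(-462) = √(31 - 24)*(-462) = √7*(-462) = -462*√7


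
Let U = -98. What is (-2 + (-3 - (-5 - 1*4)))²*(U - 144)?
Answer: -3872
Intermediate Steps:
(-2 + (-3 - (-5 - 1*4)))²*(U - 144) = (-2 + (-3 - (-5 - 1*4)))²*(-98 - 144) = (-2 + (-3 - (-5 - 4)))²*(-242) = (-2 + (-3 - 1*(-9)))²*(-242) = (-2 + (-3 + 9))²*(-242) = (-2 + 6)²*(-242) = 4²*(-242) = 16*(-242) = -3872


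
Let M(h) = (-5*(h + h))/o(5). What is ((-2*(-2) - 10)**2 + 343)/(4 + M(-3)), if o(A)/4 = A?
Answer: 758/11 ≈ 68.909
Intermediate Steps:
o(A) = 4*A
M(h) = -h/2 (M(h) = (-5*(h + h))/((4*5)) = -10*h/20 = -10*h*(1/20) = -h/2)
((-2*(-2) - 10)**2 + 343)/(4 + M(-3)) = ((-2*(-2) - 10)**2 + 343)/(4 - 1/2*(-3)) = ((4 - 10)**2 + 343)/(4 + 3/2) = ((-6)**2 + 343)/(11/2) = (36 + 343)*(2/11) = 379*(2/11) = 758/11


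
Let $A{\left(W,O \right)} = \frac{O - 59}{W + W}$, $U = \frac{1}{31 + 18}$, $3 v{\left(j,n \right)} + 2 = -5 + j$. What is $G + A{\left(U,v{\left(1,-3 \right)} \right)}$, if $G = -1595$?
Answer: $- \frac{6179}{2} \approx -3089.5$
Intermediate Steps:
$v{\left(j,n \right)} = - \frac{7}{3} + \frac{j}{3}$ ($v{\left(j,n \right)} = - \frac{2}{3} + \frac{-5 + j}{3} = - \frac{2}{3} + \left(- \frac{5}{3} + \frac{j}{3}\right) = - \frac{7}{3} + \frac{j}{3}$)
$U = \frac{1}{49} \approx 0.020408$
$A{\left(W,O \right)} = \frac{-59 + O}{2 W}$
$G + A{\left(U,v{\left(1,-3 \right)} \right)} = -1595 + \frac{\frac{1}{\frac{1}{49}} \left(-59 + \left(- \frac{7}{3} + \frac{1}{3} \cdot 1\right)\right)}{2} = -1595 + \frac{1}{2} \cdot 49 \left(-59 + \left(- \frac{7}{3} + \frac{1}{3}\right)\right) = -1595 + \frac{1}{2} \cdot 49 \left(-59 - 2\right) = -1595 + \frac{1}{2} \cdot 49 \left(-61\right) = -1595 - \frac{2989}{2} = - \frac{6179}{2}$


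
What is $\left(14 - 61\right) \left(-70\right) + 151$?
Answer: $3441$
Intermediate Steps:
$\left(14 - 61\right) \left(-70\right) + 151 = \left(-47\right) \left(-70\right) + 151 = 3290 + 151 = 3441$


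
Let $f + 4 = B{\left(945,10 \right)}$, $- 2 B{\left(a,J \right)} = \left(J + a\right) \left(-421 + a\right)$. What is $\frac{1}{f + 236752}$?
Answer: $- \frac{1}{13462} \approx -7.4283 \cdot 10^{-5}$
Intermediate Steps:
$B{\left(a,J \right)} = - \frac{\left(-421 + a\right) \left(J + a\right)}{2}$ ($B{\left(a,J \right)} = - \frac{\left(J + a\right) \left(-421 + a\right)}{2} = - \frac{\left(-421 + a\right) \left(J + a\right)}{2}$)
$f = -250214$ ($f = -4 + \left(- \frac{945^{2}}{2} + \frac{421}{2} \cdot 10 + \frac{421}{2} \cdot 945 - 5 \cdot 945\right) = -4 + \left(\left(- \frac{1}{2}\right) 893025 + 2105 + \frac{397845}{2} - 4725\right) = -4 + \left(- \frac{893025}{2} + 2105 + \frac{397845}{2} - 4725\right) = -4 - 250210 = -250214$)
$\frac{1}{f + 236752} = \frac{1}{-250214 + 236752} = \frac{1}{-13462} = - \frac{1}{13462}$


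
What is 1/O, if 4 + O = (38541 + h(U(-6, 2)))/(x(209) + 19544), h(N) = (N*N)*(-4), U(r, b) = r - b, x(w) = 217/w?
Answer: -4084913/8338087 ≈ -0.48991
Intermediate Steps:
h(N) = -4*N² (h(N) = N²*(-4) = -4*N²)
O = -8338087/4084913 (O = -4 + (38541 - 4*(-6 - 1*2)²)/(217/209 + 19544) = -4 + (38541 - 4*(-6 - 2)²)/(217*(1/209) + 19544) = -4 + (38541 - 4*(-8)²)/(217/209 + 19544) = -4 + (38541 - 4*64)/(4084913/209) = -4 + (38541 - 256)*(209/4084913) = -4 + 38285*(209/4084913) = -4 + 8001565/4084913 = -8338087/4084913 ≈ -2.0412)
1/O = 1/(-8338087/4084913) = -4084913/8338087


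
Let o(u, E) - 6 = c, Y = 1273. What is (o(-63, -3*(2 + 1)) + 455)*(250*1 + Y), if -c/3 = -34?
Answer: 857449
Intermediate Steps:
c = 102 (c = -3*(-34) = 102)
o(u, E) = 108 (o(u, E) = 6 + 102 = 108)
(o(-63, -3*(2 + 1)) + 455)*(250*1 + Y) = (108 + 455)*(250*1 + 1273) = 563*(250 + 1273) = 563*1523 = 857449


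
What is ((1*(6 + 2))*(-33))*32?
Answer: -8448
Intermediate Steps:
((1*(6 + 2))*(-33))*32 = ((1*8)*(-33))*32 = (8*(-33))*32 = -264*32 = -8448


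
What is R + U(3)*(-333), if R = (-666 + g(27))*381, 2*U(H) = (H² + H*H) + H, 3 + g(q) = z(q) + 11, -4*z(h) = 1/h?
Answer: -9151129/36 ≈ -2.5420e+5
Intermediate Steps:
z(h) = -1/(4*h)
g(q) = 8 - 1/(4*q) (g(q) = -3 + (-1/(4*q) + 11) = -3 + (11 - 1/(4*q)) = 8 - 1/(4*q))
U(H) = H² + H/2 (U(H) = ((H² + H*H) + H)/2 = ((H² + H²) + H)/2 = (2*H² + H)/2 = (H + 2*H²)/2 = H² + H/2)
R = -9025255/36 (R = (-666 + (8 - ¼/27))*381 = (-666 + (8 - ¼*1/27))*381 = (-666 + (8 - 1/108))*381 = (-666 + 863/108)*381 = -71065/108*381 = -9025255/36 ≈ -2.5070e+5)
R + U(3)*(-333) = -9025255/36 + (3*(½ + 3))*(-333) = -9025255/36 + (3*(7/2))*(-333) = -9025255/36 + (21/2)*(-333) = -9025255/36 - 6993/2 = -9151129/36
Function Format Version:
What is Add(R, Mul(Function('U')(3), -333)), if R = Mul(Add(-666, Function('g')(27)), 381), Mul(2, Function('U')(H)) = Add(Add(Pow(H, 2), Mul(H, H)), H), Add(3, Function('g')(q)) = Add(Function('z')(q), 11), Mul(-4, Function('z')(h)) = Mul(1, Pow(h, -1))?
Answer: Rational(-9151129, 36) ≈ -2.5420e+5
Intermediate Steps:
Function('z')(h) = Mul(Rational(-1, 4), Pow(h, -1)) (Function('z')(h) = Mul(Rational(-1, 4), Mul(1, Pow(h, -1))) = Mul(Rational(-1, 4), Pow(h, -1)))
Function('g')(q) = Add(8, Mul(Rational(-1, 4), Pow(q, -1))) (Function('g')(q) = Add(-3, Add(Mul(Rational(-1, 4), Pow(q, -1)), 11)) = Add(-3, Add(11, Mul(Rational(-1, 4), Pow(q, -1)))) = Add(8, Mul(Rational(-1, 4), Pow(q, -1))))
Function('U')(H) = Add(Pow(H, 2), Mul(Rational(1, 2), H)) (Function('U')(H) = Mul(Rational(1, 2), Add(Add(Pow(H, 2), Mul(H, H)), H)) = Mul(Rational(1, 2), Add(Add(Pow(H, 2), Pow(H, 2)), H)) = Mul(Rational(1, 2), Add(Mul(2, Pow(H, 2)), H)) = Mul(Rational(1, 2), Add(H, Mul(2, Pow(H, 2)))) = Add(Pow(H, 2), Mul(Rational(1, 2), H)))
R = Rational(-9025255, 36) (R = Mul(Add(-666, Add(8, Mul(Rational(-1, 4), Pow(27, -1)))), 381) = Mul(Add(-666, Add(8, Mul(Rational(-1, 4), Rational(1, 27)))), 381) = Mul(Add(-666, Add(8, Rational(-1, 108))), 381) = Mul(Add(-666, Rational(863, 108)), 381) = Mul(Rational(-71065, 108), 381) = Rational(-9025255, 36) ≈ -2.5070e+5)
Add(R, Mul(Function('U')(3), -333)) = Add(Rational(-9025255, 36), Mul(Mul(3, Add(Rational(1, 2), 3)), -333)) = Add(Rational(-9025255, 36), Mul(Mul(3, Rational(7, 2)), -333)) = Add(Rational(-9025255, 36), Mul(Rational(21, 2), -333)) = Add(Rational(-9025255, 36), Rational(-6993, 2)) = Rational(-9151129, 36)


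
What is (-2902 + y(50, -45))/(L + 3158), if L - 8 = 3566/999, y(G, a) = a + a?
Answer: -186813/197900 ≈ -0.94398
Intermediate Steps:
y(G, a) = 2*a
L = 11558/999 (L = 8 + 3566/999 = 11558/999 ≈ 11.570)
(-2902 + y(50, -45))/(L + 3158) = (-2902 + 2*(-45))/(11558/999 + 3158) = (-2902 - 90)/(3166400/999) = -2992*999/3166400 = -186813/197900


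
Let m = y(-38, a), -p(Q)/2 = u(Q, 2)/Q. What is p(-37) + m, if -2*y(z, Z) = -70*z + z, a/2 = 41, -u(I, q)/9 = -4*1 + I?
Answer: -47769/37 ≈ -1291.1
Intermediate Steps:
u(I, q) = 36 - 9*I (u(I, q) = -9*(-4*1 + I) = -9*(-4 + I) = 36 - 9*I)
p(Q) = -2*(36 - 9*Q)/Q
a = 82 (a = 2*41 = 82)
y(z, Z) = 69*z/2 (y(z, Z) = -(-70*z + z)/2 = -(-69)*z/2 = 69*z/2)
m = -1311 (m = (69/2)*(-38) = -1311)
p(-37) + m = (18 - 72/(-37)) - 1311 = (18 - 72*(-1/37)) - 1311 = (18 + 72/37) - 1311 = 738/37 - 1311 = -47769/37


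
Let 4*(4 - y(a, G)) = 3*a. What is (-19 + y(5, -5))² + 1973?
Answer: 37193/16 ≈ 2324.6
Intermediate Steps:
y(a, G) = 4 - 3*a/4
(-19 + y(5, -5))² + 1973 = (-19 + (4 - ¾*5))² + 1973 = (-19 + (4 - 15/4))² + 1973 = (-19 + ¼)² + 1973 = (-75/4)² + 1973 = 5625/16 + 1973 = 37193/16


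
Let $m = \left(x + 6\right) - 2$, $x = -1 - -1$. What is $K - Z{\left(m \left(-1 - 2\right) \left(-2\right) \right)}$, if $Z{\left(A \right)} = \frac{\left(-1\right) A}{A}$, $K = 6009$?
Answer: $6010$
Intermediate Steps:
$x = 0$ ($x = -1 + 1 = 0$)
$m = 4$ ($m = \left(0 + 6\right) - 2 = 6 - 2 = 4$)
$Z{\left(A \right)} = -1$
$K - Z{\left(m \left(-1 - 2\right) \left(-2\right) \right)} = 6009 - -1 = 6009 + 1 = 6010$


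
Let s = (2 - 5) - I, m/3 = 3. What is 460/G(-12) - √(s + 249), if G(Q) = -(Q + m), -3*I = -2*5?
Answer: 460/3 - 2*√546/3 ≈ 137.76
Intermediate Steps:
m = 9 (m = 3*3 = 9)
I = 10/3 (I = -(-2)*5/3 = -⅓*(-10) = 10/3 ≈ 3.3333)
G(Q) = -9 - Q (G(Q) = -(Q + 9) = -(9 + Q) = -9 - Q)
s = -19/3 (s = (2 - 5) - 1*10/3 = -3 - 10/3 = -19/3 ≈ -6.3333)
460/G(-12) - √(s + 249) = 460/(-9 - 1*(-12)) - √(-19/3 + 249) = 460/(-9 + 12) - √(728/3) = 460/3 - 2*√546/3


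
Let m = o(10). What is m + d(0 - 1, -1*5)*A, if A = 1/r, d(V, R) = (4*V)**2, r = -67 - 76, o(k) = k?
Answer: 1414/143 ≈ 9.8881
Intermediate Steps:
m = 10
r = -143
d(V, R) = 16*V**2
A = -1/143 (A = 1/(-143) = -1/143 ≈ -0.0069930)
m + d(0 - 1, -1*5)*A = 10 + (16*(0 - 1)**2)*(-1/143) = 10 + (16*(-1)**2)*(-1/143) = 10 + (16*1)*(-1/143) = 10 + 16*(-1/143) = 10 - 16/143 = 1414/143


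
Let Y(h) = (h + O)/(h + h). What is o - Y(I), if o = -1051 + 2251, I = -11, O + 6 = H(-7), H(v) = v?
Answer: 13188/11 ≈ 1198.9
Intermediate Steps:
O = -13 (O = -6 - 7 = -13)
o = 1200
Y(h) = (-13 + h)/(2*h) (Y(h) = (h - 13)/(h + h) = (-13 + h)/((2*h)) = (-13 + h)*(1/(2*h)) = (-13 + h)/(2*h))
o - Y(I) = 1200 - (-13 - 11)/(2*(-11)) = 1200 - (-1)*(-24)/(2*11) = 1200 - 1*12/11 = 1200 - 12/11 = 13188/11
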